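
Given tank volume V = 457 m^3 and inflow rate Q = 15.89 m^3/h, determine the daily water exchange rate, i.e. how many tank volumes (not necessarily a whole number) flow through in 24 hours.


Daily flow volume = 15.89 m^3/h * 24 h = 381.36 m^3/day
Exchanges = daily flow / tank volume = 381.36 / 457 = 0.834486 exchanges/day

0.834486 exchanges/day


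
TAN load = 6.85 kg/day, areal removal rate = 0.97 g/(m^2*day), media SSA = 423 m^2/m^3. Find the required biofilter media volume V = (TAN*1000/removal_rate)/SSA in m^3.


A = 6.85*1000 / 0.97 = 7061.8557 m^2
V = 7061.8557 / 423 = 16.6947

16.6947 m^3


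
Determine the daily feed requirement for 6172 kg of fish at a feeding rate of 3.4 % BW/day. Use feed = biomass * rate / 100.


Feeding rate fraction = 3.4% / 100 = 0.034
Daily feed = 6172 kg * 0.034 = 209.848 kg/day

209.848 kg/day


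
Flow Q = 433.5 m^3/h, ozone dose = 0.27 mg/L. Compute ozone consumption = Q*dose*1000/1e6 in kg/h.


O3 demand (mg/h) = Q * dose * 1000 = 433.5 * 0.27 * 1000 = 117045 mg/h
Convert mg to kg: 117045 / 1e6 = 0.117045 kg/h

0.117045 kg/h


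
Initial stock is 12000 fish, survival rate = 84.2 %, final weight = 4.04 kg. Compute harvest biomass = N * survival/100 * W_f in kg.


Survivors = 12000 * 84.2/100 = 10104 fish
Harvest biomass = survivors * W_f = 10104 * 4.04 = 40820.16 kg

40820.16 kg


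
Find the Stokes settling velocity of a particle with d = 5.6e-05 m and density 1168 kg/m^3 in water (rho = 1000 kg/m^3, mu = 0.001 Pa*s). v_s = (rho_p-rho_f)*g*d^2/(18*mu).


Density difference: rho_p - rho_f = 1168 - 1000 = 168 kg/m^3
d^2 = (5.6e-05)^2 = 3.136e-09 m^2
Numerator = (rho_p - rho_f) * g * d^2 = 168 * 9.81 * 3.136e-09 = 5.1683789e-06
Denominator = 18 * mu = 18 * 0.001 = 0.018
v_s = 5.1683789e-06 / 0.018 = 2.87132e-04 m/s
Check: Re = rho_f * v_s * d / mu = 1000 * 2.87132e-04 * 5.6e-05 / 0.001 = 0.0161 < 1, so Stokes' law applies.

2.87132e-04 m/s


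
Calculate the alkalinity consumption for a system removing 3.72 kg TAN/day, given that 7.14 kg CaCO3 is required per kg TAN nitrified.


Alkalinity factor: 7.14 kg CaCO3 consumed per kg TAN nitrified
alk = 3.72 kg TAN * 7.14 = 26.5608 kg CaCO3/day

26.5608 kg CaCO3/day


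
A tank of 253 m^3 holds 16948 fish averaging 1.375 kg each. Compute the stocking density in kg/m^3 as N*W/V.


Total biomass = 16948 fish * 1.375 kg = 23303.5 kg
Density = total biomass / volume = 23303.5 / 253 = 92.1087 kg/m^3

92.1087 kg/m^3


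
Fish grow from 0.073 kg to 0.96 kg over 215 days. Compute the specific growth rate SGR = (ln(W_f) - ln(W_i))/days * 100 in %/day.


ln(W_f) = ln(0.96) = -0.040821995
ln(W_i) = ln(0.073) = -2.6172958
ln(W_f) - ln(W_i) = -0.040821995 - -2.6172958 = 2.5764738
SGR = 2.5764738 / 215 * 100 = 1.19836 %/day

1.19836 %/day


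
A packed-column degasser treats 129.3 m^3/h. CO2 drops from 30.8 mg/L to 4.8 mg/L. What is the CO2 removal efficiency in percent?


CO2_out / CO2_in = 4.8 / 30.8 = 0.15584416
Fraction remaining = 0.15584416
efficiency = (1 - 0.15584416) * 100 = 84.4156 %

84.4156 %


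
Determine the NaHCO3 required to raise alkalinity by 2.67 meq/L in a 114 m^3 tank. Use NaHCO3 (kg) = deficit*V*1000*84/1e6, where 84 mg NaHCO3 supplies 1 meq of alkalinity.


Tank volume in L = 114 m^3 * 1000 = 114000 L
Total meq required = 2.67 meq/L * 114000 L = 304380 meq
NaHCO3 mass = 304380 meq * 84 mg/meq / 1e6 = 25.5679 kg

25.5679 kg


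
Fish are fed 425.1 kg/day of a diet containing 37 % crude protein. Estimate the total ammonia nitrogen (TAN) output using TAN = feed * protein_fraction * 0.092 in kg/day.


Protein in feed = 425.1 * 37/100 = 157.287 kg/day
TAN = protein * 0.092 = 157.287 * 0.092 = 14.470404 kg/day

14.470404 kg/day


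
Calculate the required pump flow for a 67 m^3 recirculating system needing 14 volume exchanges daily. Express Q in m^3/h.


Daily recirculation volume = 67 m^3 * 14 = 938 m^3/day
Flow rate Q = daily volume / 24 h = 938 / 24 = 39.0833 m^3/h

39.0833 m^3/h


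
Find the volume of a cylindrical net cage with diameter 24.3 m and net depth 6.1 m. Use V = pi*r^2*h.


r = d/2 = 24.3/2 = 12.15 m
Base area = pi*r^2 = pi*12.15^2 = 463.76976 m^2
Volume = 463.76976 * 6.1 = 2829 m^3

2829 m^3


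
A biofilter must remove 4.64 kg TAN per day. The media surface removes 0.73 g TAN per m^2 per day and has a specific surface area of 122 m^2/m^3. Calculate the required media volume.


A = 4.64*1000 / 0.73 = 6356.1644 m^2
V = 6356.1644 / 122 = 52.0997

52.0997 m^3


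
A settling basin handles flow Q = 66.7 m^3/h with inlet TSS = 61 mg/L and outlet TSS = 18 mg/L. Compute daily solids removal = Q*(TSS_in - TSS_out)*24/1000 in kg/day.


Concentration drop: TSS_in - TSS_out = 61 - 18 = 43 mg/L
Hourly solids removed = Q * dTSS = 66.7 m^3/h * 43 mg/L = 2868.1 g/h  (m^3/h * mg/L = g/h)
Daily solids removed = 2868.1 * 24 = 68834.4 g/day
Convert g to kg: 68834.4 / 1000 = 68.8344 kg/day

68.8344 kg/day


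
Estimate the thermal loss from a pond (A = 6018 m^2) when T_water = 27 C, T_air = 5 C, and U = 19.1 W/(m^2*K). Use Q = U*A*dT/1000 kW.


Temperature difference dT = 27 - 5 = 22 K
Heat loss (W) = U * A * dT = 19.1 * 6018 * 22 = 2528763.6 W
Convert to kW: 2528763.6 / 1000 = 2528.7636 kW

2528.7636 kW


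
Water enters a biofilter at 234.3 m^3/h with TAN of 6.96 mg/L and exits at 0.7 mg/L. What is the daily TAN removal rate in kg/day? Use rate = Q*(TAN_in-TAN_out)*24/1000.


Concentration drop: TAN_in - TAN_out = 6.96 - 0.7 = 6.26 mg/L
Hourly TAN removed = Q * dTAN = 234.3 m^3/h * 6.26 mg/L = 1466.718 g/h  (m^3/h * mg/L = g/h)
Daily TAN removed = 1466.718 * 24 = 35201.232 g/day
Convert to kg/day: 35201.232 / 1000 = 35.201232 kg/day

35.201232 kg/day


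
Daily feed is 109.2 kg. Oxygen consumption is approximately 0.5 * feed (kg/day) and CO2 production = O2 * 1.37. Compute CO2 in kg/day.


O2 = 109.2 * 0.5 = 54.6
CO2 = 54.6 * 1.37 = 74.802

74.802 kg/day


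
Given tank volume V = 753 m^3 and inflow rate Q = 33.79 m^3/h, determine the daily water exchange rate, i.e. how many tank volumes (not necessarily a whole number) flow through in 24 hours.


Daily flow volume = 33.79 m^3/h * 24 h = 810.96 m^3/day
Exchanges = daily flow / tank volume = 810.96 / 753 = 1.07697 exchanges/day

1.07697 exchanges/day


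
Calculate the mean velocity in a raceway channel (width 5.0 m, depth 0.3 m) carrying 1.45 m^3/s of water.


Cross-sectional area = W * d = 5.0 * 0.3 = 1.5 m^2
Velocity = Q / A = 1.45 / 1.5 = 0.966667 m/s

0.966667 m/s


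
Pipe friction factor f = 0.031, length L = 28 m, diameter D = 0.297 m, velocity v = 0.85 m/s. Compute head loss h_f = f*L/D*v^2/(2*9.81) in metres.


v^2 = 0.85^2 = 0.7225 m^2/s^2
L/D = 28/0.297 = 94.276094
h_f = f*(L/D)*v^2/(2g) = 0.031 * 94.276094 * 0.7225 / 19.62 = 0.107622 m

0.107622 m


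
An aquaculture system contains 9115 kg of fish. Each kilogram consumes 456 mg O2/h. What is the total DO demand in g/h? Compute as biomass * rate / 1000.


Total O2 consumption (mg/h) = 9115 kg * 456 mg/(kg*h) = 4156440 mg/h
Convert to g/h: 4156440 / 1000 = 4156.44 g/h

4156.44 g/h


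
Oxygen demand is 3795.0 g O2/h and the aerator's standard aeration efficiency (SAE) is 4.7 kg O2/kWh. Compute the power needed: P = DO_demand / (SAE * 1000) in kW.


SAE in g O2/kWh = 4.7 * 1000 = 4700 g/kWh
P = DO_demand / SAE_g = 3795.0 / 4700 = 0.807447 kW

0.807447 kW


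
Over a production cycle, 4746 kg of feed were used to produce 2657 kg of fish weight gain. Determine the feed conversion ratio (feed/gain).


FCR = feed consumed / weight gained
FCR = 4746 kg / 2657 kg = 1.78623

1.78623


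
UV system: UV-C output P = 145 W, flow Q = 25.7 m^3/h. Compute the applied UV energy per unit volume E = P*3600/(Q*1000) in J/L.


Energy delivered per hour = 145 W * 3600 s = 522000 J/h
Volume treated per hour = 25.7 m^3/h * 1000 = 25700 L/h
dose = 522000 / 25700 = 20.3113 J/L

20.3113 J/L


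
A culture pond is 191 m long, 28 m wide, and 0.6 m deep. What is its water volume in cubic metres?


Base area = L * W = 191 * 28 = 5348 m^2
Volume = area * depth = 5348 * 0.6 = 3208.8 m^3

3208.8 m^3


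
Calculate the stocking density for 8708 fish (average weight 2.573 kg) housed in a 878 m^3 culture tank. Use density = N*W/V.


Total biomass = 8708 fish * 2.573 kg = 22405.684 kg
Density = total biomass / volume = 22405.684 / 878 = 25.519 kg/m^3

25.519 kg/m^3


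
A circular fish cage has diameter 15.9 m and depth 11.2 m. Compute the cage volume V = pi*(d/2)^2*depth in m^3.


r = d/2 = 15.9/2 = 7.95 m
Base area = pi*r^2 = pi*7.95^2 = 198.55651 m^2
Volume = 198.55651 * 11.2 = 2223.83 m^3

2223.83 m^3


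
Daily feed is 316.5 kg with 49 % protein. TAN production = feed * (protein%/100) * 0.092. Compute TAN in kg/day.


Protein in feed = 316.5 * 49/100 = 155.085 kg/day
TAN = protein * 0.092 = 155.085 * 0.092 = 14.26782 kg/day

14.26782 kg/day


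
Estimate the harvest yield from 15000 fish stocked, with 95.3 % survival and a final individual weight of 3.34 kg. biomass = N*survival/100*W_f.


Survivors = 15000 * 95.3/100 = 14295 fish
Harvest biomass = survivors * W_f = 14295 * 3.34 = 47745.3 kg

47745.3 kg


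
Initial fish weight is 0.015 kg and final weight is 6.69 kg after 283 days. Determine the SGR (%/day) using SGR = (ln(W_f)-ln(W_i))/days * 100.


ln(W_f) = ln(6.69) = 1.9006139
ln(W_i) = ln(0.015) = -4.1997051
ln(W_f) - ln(W_i) = 1.9006139 - -4.1997051 = 6.100319
SGR = 6.100319 / 283 * 100 = 2.15559 %/day

2.15559 %/day


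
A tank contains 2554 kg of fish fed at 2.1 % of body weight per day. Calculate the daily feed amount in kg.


Feeding rate fraction = 2.1% / 100 = 0.021
Daily feed = 2554 kg * 0.021 = 53.634 kg/day

53.634 kg/day


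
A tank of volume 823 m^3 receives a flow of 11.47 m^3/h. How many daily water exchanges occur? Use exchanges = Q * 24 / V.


Daily flow volume = 11.47 m^3/h * 24 h = 275.28 m^3/day
Exchanges = daily flow / tank volume = 275.28 / 823 = 0.334484 exchanges/day

0.334484 exchanges/day


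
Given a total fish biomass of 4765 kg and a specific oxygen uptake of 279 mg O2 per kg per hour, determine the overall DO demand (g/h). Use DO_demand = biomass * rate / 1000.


Total O2 consumption (mg/h) = 4765 kg * 279 mg/(kg*h) = 1329435 mg/h
Convert to g/h: 1329435 / 1000 = 1329.435 g/h

1329.435 g/h


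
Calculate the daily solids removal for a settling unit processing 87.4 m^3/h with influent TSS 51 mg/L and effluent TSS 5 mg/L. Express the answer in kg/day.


Concentration drop: TSS_in - TSS_out = 51 - 5 = 46 mg/L
Hourly solids removed = Q * dTSS = 87.4 m^3/h * 46 mg/L = 4020.4 g/h  (m^3/h * mg/L = g/h)
Daily solids removed = 4020.4 * 24 = 96489.6 g/day
Convert g to kg: 96489.6 / 1000 = 96.4896 kg/day

96.4896 kg/day


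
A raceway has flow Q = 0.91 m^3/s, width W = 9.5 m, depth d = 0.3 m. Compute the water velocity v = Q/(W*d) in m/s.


Cross-sectional area = W * d = 9.5 * 0.3 = 2.85 m^2
Velocity = Q / A = 0.91 / 2.85 = 0.319298 m/s

0.319298 m/s


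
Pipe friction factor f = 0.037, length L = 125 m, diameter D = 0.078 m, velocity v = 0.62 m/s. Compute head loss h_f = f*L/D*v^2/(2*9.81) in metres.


v^2 = 0.62^2 = 0.3844 m^2/s^2
L/D = 125/0.078 = 1602.5641
h_f = f*(L/D)*v^2/(2g) = 0.037 * 1602.5641 * 0.3844 / 19.62 = 1.16172 m

1.16172 m


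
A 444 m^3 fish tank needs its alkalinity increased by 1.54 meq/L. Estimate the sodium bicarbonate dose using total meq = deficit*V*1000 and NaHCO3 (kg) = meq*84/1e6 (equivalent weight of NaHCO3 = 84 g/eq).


Tank volume in L = 444 m^3 * 1000 = 444000 L
Total meq required = 1.54 meq/L * 444000 L = 683760 meq
NaHCO3 mass = 683760 meq * 84 mg/meq / 1e6 = 57.4358 kg

57.4358 kg


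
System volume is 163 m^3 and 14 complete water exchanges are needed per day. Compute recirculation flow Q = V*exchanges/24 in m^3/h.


Daily recirculation volume = 163 m^3 * 14 = 2282 m^3/day
Flow rate Q = daily volume / 24 h = 2282 / 24 = 95.0833 m^3/h

95.0833 m^3/h


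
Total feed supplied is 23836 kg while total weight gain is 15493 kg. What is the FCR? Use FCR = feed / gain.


FCR = feed consumed / weight gained
FCR = 23836 kg / 15493 kg = 1.5385

1.5385


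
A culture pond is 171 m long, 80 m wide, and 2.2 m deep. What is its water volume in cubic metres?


Base area = L * W = 171 * 80 = 13680 m^2
Volume = area * depth = 13680 * 2.2 = 30096 m^3

30096 m^3


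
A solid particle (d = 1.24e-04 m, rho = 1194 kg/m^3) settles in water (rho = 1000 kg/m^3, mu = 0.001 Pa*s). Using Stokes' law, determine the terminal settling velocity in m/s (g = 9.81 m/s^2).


Density difference: rho_p - rho_f = 1194 - 1000 = 194 kg/m^3
d^2 = (1.24e-04)^2 = 1.5376e-08 m^2
Numerator = (rho_p - rho_f) * g * d^2 = 194 * 9.81 * 1.5376e-08 = 2.9262681e-05
Denominator = 18 * mu = 18 * 0.001 = 0.018
v_s = 2.9262681e-05 / 0.018 = 0.0016257 m/s
Check: Re = rho_f * v_s * d / mu = 1000 * 0.0016257 * 1.24e-04 / 0.001 = 0.202 < 1, so Stokes' law applies.

0.0016257 m/s


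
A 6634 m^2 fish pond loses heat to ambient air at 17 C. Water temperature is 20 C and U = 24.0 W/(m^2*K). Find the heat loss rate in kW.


Temperature difference dT = 20 - 17 = 3 K
Heat loss (W) = U * A * dT = 24.0 * 6634 * 3 = 477648 W
Convert to kW: 477648 / 1000 = 477.648 kW

477.648 kW


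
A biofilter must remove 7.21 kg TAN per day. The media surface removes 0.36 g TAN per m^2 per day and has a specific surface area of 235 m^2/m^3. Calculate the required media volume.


A = 7.21*1000 / 0.36 = 20027.778 m^2
V = 20027.778 / 235 = 85.2246

85.2246 m^3


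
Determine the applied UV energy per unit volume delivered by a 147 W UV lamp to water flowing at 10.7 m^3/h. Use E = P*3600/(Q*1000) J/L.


Energy delivered per hour = 147 W * 3600 s = 529200 J/h
Volume treated per hour = 10.7 m^3/h * 1000 = 10700 L/h
dose = 529200 / 10700 = 49.4579 J/L

49.4579 J/L


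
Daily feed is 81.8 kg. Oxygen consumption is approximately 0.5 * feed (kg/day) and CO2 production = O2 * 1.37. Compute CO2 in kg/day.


O2 = 81.8 * 0.5 = 40.9
CO2 = 40.9 * 1.37 = 56.033

56.033 kg/day


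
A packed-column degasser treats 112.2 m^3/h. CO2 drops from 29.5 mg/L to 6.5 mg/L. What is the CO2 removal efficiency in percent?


CO2_out / CO2_in = 6.5 / 29.5 = 0.22033898
Fraction remaining = 0.22033898
efficiency = (1 - 0.22033898) * 100 = 77.9661 %

77.9661 %


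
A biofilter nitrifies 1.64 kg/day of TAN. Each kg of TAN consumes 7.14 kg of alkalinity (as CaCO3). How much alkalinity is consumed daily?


Alkalinity factor: 7.14 kg CaCO3 consumed per kg TAN nitrified
alk = 1.64 kg TAN * 7.14 = 11.7096 kg CaCO3/day

11.7096 kg CaCO3/day


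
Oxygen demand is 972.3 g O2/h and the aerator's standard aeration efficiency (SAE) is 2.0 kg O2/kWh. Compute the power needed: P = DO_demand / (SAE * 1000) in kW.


SAE in g O2/kWh = 2.0 * 1000 = 2000 g/kWh
P = DO_demand / SAE_g = 972.3 / 2000 = 0.48615 kW

0.48615 kW


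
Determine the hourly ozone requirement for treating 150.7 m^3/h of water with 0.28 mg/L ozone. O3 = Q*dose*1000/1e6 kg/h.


O3 demand (mg/h) = Q * dose * 1000 = 150.7 * 0.28 * 1000 = 42196 mg/h
Convert mg to kg: 42196 / 1e6 = 0.042196 kg/h

0.042196 kg/h


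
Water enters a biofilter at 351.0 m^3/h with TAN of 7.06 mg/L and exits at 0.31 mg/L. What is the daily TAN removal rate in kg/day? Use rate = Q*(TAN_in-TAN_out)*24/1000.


Concentration drop: TAN_in - TAN_out = 7.06 - 0.31 = 6.75 mg/L
Hourly TAN removed = Q * dTAN = 351.0 m^3/h * 6.75 mg/L = 2369.25 g/h  (m^3/h * mg/L = g/h)
Daily TAN removed = 2369.25 * 24 = 56862 g/day
Convert to kg/day: 56862 / 1000 = 56.862 kg/day

56.862 kg/day


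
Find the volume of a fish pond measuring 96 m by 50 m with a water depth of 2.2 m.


Base area = L * W = 96 * 50 = 4800 m^2
Volume = area * depth = 4800 * 2.2 = 10560 m^3

10560 m^3


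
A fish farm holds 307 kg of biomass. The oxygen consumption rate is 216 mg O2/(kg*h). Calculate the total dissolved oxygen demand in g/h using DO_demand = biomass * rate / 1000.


Total O2 consumption (mg/h) = 307 kg * 216 mg/(kg*h) = 66312 mg/h
Convert to g/h: 66312 / 1000 = 66.312 g/h

66.312 g/h


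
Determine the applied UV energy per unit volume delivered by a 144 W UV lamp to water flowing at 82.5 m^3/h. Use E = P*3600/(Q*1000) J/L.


Energy delivered per hour = 144 W * 3600 s = 518400 J/h
Volume treated per hour = 82.5 m^3/h * 1000 = 82500 L/h
dose = 518400 / 82500 = 6.28364 J/L

6.28364 J/L


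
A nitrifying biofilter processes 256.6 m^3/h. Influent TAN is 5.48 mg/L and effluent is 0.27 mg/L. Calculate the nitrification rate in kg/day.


Concentration drop: TAN_in - TAN_out = 5.48 - 0.27 = 5.21 mg/L
Hourly TAN removed = Q * dTAN = 256.6 m^3/h * 5.21 mg/L = 1336.886 g/h  (m^3/h * mg/L = g/h)
Daily TAN removed = 1336.886 * 24 = 32085.264 g/day
Convert to kg/day: 32085.264 / 1000 = 32.085264 kg/day

32.085264 kg/day


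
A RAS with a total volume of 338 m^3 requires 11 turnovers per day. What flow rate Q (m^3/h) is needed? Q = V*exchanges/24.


Daily recirculation volume = 338 m^3 * 11 = 3718 m^3/day
Flow rate Q = daily volume / 24 h = 3718 / 24 = 154.917 m^3/h

154.917 m^3/h


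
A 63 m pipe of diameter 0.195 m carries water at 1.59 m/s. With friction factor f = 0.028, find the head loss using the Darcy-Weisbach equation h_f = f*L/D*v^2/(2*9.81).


v^2 = 1.59^2 = 2.5281 m^2/s^2
L/D = 63/0.195 = 323.07692
h_f = f*(L/D)*v^2/(2g) = 0.028 * 323.07692 * 2.5281 / 19.62 = 1.16563 m

1.16563 m


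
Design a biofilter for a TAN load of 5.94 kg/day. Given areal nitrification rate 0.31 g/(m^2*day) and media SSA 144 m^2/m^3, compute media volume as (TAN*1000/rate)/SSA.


A = 5.94*1000 / 0.31 = 19161.29 m^2
V = 19161.29 / 144 = 133.065

133.065 m^3


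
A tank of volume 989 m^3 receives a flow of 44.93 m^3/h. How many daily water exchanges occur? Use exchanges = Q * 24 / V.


Daily flow volume = 44.93 m^3/h * 24 h = 1078.32 m^3/day
Exchanges = daily flow / tank volume = 1078.32 / 989 = 1.09031 exchanges/day

1.09031 exchanges/day


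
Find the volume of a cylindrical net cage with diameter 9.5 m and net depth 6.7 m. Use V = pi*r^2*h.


r = d/2 = 9.5/2 = 4.75 m
Base area = pi*r^2 = pi*4.75^2 = 70.882184 m^2
Volume = 70.882184 * 6.7 = 474.911 m^3

474.911 m^3


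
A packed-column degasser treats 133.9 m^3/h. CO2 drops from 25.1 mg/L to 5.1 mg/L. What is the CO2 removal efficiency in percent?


CO2_out / CO2_in = 5.1 / 25.1 = 0.20318725
Fraction remaining = 0.20318725
efficiency = (1 - 0.20318725) * 100 = 79.6813 %

79.6813 %


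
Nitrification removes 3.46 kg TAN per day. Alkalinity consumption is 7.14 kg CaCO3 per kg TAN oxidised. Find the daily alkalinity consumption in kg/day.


Alkalinity factor: 7.14 kg CaCO3 consumed per kg TAN nitrified
alk = 3.46 kg TAN * 7.14 = 24.7044 kg CaCO3/day

24.7044 kg CaCO3/day


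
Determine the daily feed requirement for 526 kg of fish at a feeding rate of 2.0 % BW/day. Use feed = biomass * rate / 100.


Feeding rate fraction = 2.0% / 100 = 0.02
Daily feed = 526 kg * 0.02 = 10.52 kg/day

10.52 kg/day


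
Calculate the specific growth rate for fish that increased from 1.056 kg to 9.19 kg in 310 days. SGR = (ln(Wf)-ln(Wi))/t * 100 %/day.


ln(W_f) = ln(9.19) = 2.2181159
ln(W_i) = ln(1.056) = 0.054488185
ln(W_f) - ln(W_i) = 2.2181159 - 0.054488185 = 2.1636277
SGR = 2.1636277 / 310 * 100 = 0.697944 %/day

0.697944 %/day


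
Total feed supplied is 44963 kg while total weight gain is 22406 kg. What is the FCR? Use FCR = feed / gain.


FCR = feed consumed / weight gained
FCR = 44963 kg / 22406 kg = 2.00674

2.00674


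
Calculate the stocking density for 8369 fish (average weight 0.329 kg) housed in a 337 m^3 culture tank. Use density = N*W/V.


Total biomass = 8369 fish * 0.329 kg = 2753.401 kg
Density = total biomass / volume = 2753.401 / 337 = 8.17033 kg/m^3

8.17033 kg/m^3


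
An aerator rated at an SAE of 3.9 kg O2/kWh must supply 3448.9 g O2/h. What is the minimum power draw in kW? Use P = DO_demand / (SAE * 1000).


SAE in g O2/kWh = 3.9 * 1000 = 3900 g/kWh
P = DO_demand / SAE_g = 3448.9 / 3900 = 0.884333 kW

0.884333 kW


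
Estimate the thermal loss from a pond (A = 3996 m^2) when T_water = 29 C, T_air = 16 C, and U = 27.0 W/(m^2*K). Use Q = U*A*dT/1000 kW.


Temperature difference dT = 29 - 16 = 13 K
Heat loss (W) = U * A * dT = 27.0 * 3996 * 13 = 1402596 W
Convert to kW: 1402596 / 1000 = 1402.596 kW

1402.596 kW


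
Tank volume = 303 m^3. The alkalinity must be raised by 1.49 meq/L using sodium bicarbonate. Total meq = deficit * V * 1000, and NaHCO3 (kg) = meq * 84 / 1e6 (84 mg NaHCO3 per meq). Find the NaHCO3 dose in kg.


Tank volume in L = 303 m^3 * 1000 = 303000 L
Total meq required = 1.49 meq/L * 303000 L = 451470 meq
NaHCO3 mass = 451470 meq * 84 mg/meq / 1e6 = 37.9235 kg

37.9235 kg


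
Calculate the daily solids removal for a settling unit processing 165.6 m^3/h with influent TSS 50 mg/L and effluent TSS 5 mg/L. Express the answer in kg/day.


Concentration drop: TSS_in - TSS_out = 50 - 5 = 45 mg/L
Hourly solids removed = Q * dTSS = 165.6 m^3/h * 45 mg/L = 7452 g/h  (m^3/h * mg/L = g/h)
Daily solids removed = 7452 * 24 = 178848 g/day
Convert g to kg: 178848 / 1000 = 178.848 kg/day

178.848 kg/day


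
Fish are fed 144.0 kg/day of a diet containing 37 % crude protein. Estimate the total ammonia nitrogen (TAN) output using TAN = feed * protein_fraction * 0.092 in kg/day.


Protein in feed = 144.0 * 37/100 = 53.28 kg/day
TAN = protein * 0.092 = 53.28 * 0.092 = 4.90176 kg/day

4.90176 kg/day


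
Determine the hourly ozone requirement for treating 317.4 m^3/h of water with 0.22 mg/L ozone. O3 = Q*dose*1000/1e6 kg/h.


O3 demand (mg/h) = Q * dose * 1000 = 317.4 * 0.22 * 1000 = 69828 mg/h
Convert mg to kg: 69828 / 1e6 = 0.069828 kg/h

0.069828 kg/h


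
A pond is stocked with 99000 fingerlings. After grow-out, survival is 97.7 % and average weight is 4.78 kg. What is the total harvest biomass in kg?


Survivors = 99000 * 97.7/100 = 96723 fish
Harvest biomass = survivors * W_f = 96723 * 4.78 = 462335.94 kg

462335.94 kg


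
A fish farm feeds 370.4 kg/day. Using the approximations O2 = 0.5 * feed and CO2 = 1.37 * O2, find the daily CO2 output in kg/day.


O2 = 370.4 * 0.5 = 185.2
CO2 = 185.2 * 1.37 = 253.724

253.724 kg/day


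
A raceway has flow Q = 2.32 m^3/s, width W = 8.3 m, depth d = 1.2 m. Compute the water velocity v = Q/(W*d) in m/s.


Cross-sectional area = W * d = 8.3 * 1.2 = 9.96 m^2
Velocity = Q / A = 2.32 / 9.96 = 0.232932 m/s

0.232932 m/s


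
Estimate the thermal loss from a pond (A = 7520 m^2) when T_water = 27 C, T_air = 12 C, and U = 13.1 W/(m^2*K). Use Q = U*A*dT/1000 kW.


Temperature difference dT = 27 - 12 = 15 K
Heat loss (W) = U * A * dT = 13.1 * 7520 * 15 = 1477680 W
Convert to kW: 1477680 / 1000 = 1477.68 kW

1477.68 kW


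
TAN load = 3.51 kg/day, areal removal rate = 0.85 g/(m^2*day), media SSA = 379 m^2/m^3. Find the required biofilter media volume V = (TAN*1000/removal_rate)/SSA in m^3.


A = 3.51*1000 / 0.85 = 4129.4118 m^2
V = 4129.4118 / 379 = 10.8955

10.8955 m^3


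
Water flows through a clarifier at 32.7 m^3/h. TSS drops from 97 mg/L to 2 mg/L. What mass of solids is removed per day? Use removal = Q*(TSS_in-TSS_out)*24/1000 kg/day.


Concentration drop: TSS_in - TSS_out = 97 - 2 = 95 mg/L
Hourly solids removed = Q * dTSS = 32.7 m^3/h * 95 mg/L = 3106.5 g/h  (m^3/h * mg/L = g/h)
Daily solids removed = 3106.5 * 24 = 74556 g/day
Convert g to kg: 74556 / 1000 = 74.556 kg/day

74.556 kg/day


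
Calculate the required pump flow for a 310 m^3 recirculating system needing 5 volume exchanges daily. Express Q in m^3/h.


Daily recirculation volume = 310 m^3 * 5 = 1550 m^3/day
Flow rate Q = daily volume / 24 h = 1550 / 24 = 64.5833 m^3/h

64.5833 m^3/h


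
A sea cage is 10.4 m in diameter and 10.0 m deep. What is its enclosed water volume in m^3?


r = d/2 = 10.4/2 = 5.2 m
Base area = pi*r^2 = pi*5.2^2 = 84.948665 m^2
Volume = 84.948665 * 10.0 = 849.487 m^3

849.487 m^3


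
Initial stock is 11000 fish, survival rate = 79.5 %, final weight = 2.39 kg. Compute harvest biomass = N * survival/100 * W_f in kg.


Survivors = 11000 * 79.5/100 = 8745 fish
Harvest biomass = survivors * W_f = 8745 * 2.39 = 20900.55 kg

20900.55 kg


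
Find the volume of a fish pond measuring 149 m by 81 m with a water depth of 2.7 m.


Base area = L * W = 149 * 81 = 12069 m^2
Volume = area * depth = 12069 * 2.7 = 32586.3 m^3

32586.3 m^3


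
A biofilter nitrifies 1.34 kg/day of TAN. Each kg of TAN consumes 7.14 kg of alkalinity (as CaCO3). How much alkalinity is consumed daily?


Alkalinity factor: 7.14 kg CaCO3 consumed per kg TAN nitrified
alk = 1.34 kg TAN * 7.14 = 9.5676 kg CaCO3/day

9.5676 kg CaCO3/day


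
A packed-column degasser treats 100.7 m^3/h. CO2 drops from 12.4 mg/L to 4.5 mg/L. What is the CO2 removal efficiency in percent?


CO2_out / CO2_in = 4.5 / 12.4 = 0.36290323
Fraction remaining = 0.36290323
efficiency = (1 - 0.36290323) * 100 = 63.7097 %

63.7097 %


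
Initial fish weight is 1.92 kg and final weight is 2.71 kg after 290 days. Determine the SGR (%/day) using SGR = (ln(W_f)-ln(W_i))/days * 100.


ln(W_f) = ln(2.71) = 0.99694863
ln(W_i) = ln(1.92) = 0.65232519
ln(W_f) - ln(W_i) = 0.99694863 - 0.65232519 = 0.34462344
SGR = 0.34462344 / 290 * 100 = 0.118836 %/day

0.118836 %/day


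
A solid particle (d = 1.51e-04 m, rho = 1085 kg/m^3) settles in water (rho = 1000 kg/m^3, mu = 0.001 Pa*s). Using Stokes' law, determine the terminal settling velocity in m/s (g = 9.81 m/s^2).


Density difference: rho_p - rho_f = 1085 - 1000 = 85 kg/m^3
d^2 = (1.51e-04)^2 = 2.2801e-08 m^2
Numerator = (rho_p - rho_f) * g * d^2 = 85 * 9.81 * 2.2801e-08 = 1.9012614e-05
Denominator = 18 * mu = 18 * 0.001 = 0.018
v_s = 1.9012614e-05 / 0.018 = 0.00105626 m/s
Check: Re = rho_f * v_s * d / mu = 1000 * 0.00105626 * 1.51e-04 / 0.001 = 0.159 < 1, so Stokes' law applies.

0.00105626 m/s


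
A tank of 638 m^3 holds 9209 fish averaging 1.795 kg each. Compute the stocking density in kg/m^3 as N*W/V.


Total biomass = 9209 fish * 1.795 kg = 16530.155 kg
Density = total biomass / volume = 16530.155 / 638 = 25.9093 kg/m^3

25.9093 kg/m^3


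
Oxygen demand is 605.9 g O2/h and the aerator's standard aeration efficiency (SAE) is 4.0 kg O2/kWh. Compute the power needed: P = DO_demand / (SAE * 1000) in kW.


SAE in g O2/kWh = 4.0 * 1000 = 4000 g/kWh
P = DO_demand / SAE_g = 605.9 / 4000 = 0.151475 kW

0.151475 kW


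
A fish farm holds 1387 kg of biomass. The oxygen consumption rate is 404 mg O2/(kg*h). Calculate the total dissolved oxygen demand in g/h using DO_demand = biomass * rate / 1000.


Total O2 consumption (mg/h) = 1387 kg * 404 mg/(kg*h) = 560348 mg/h
Convert to g/h: 560348 / 1000 = 560.348 g/h

560.348 g/h


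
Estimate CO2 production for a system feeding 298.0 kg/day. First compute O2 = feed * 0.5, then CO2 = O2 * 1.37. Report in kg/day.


O2 = 298.0 * 0.5 = 149
CO2 = 149 * 1.37 = 204.13

204.13 kg/day


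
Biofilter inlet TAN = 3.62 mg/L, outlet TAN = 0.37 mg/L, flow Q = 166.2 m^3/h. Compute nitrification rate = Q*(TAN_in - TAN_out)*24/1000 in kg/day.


Concentration drop: TAN_in - TAN_out = 3.62 - 0.37 = 3.25 mg/L
Hourly TAN removed = Q * dTAN = 166.2 m^3/h * 3.25 mg/L = 540.15 g/h  (m^3/h * mg/L = g/h)
Daily TAN removed = 540.15 * 24 = 12963.6 g/day
Convert to kg/day: 12963.6 / 1000 = 12.9636 kg/day

12.9636 kg/day


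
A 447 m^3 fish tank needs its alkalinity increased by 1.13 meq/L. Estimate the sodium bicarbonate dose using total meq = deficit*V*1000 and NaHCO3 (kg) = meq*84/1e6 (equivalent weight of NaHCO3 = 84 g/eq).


Tank volume in L = 447 m^3 * 1000 = 447000 L
Total meq required = 1.13 meq/L * 447000 L = 505110 meq
NaHCO3 mass = 505110 meq * 84 mg/meq / 1e6 = 42.4292 kg

42.4292 kg


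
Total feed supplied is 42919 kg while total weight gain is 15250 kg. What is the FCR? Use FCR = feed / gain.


FCR = feed consumed / weight gained
FCR = 42919 kg / 15250 kg = 2.81436

2.81436


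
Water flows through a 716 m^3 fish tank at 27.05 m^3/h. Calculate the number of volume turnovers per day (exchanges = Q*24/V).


Daily flow volume = 27.05 m^3/h * 24 h = 649.2 m^3/day
Exchanges = daily flow / tank volume = 649.2 / 716 = 0.906704 exchanges/day

0.906704 exchanges/day


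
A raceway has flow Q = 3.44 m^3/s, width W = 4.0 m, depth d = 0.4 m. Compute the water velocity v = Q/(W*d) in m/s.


Cross-sectional area = W * d = 4.0 * 0.4 = 1.6 m^2
Velocity = Q / A = 3.44 / 1.6 = 2.15 m/s

2.15 m/s


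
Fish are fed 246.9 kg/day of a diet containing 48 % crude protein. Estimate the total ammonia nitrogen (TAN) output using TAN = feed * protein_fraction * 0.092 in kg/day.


Protein in feed = 246.9 * 48/100 = 118.512 kg/day
TAN = protein * 0.092 = 118.512 * 0.092 = 10.903104 kg/day

10.903104 kg/day


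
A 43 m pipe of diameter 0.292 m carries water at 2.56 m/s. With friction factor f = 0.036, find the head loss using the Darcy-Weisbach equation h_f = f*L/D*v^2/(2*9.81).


v^2 = 2.56^2 = 6.5536 m^2/s^2
L/D = 43/0.292 = 147.26027
h_f = f*(L/D)*v^2/(2g) = 0.036 * 147.26027 * 6.5536 / 19.62 = 1.7708 m

1.7708 m


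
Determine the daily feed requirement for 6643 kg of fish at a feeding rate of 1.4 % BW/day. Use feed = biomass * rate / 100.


Feeding rate fraction = 1.4% / 100 = 0.014
Daily feed = 6643 kg * 0.014 = 93.002 kg/day

93.002 kg/day


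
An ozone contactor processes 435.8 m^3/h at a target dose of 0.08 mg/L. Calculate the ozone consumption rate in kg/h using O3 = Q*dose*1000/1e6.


O3 demand (mg/h) = Q * dose * 1000 = 435.8 * 0.08 * 1000 = 34864 mg/h
Convert mg to kg: 34864 / 1e6 = 0.034864 kg/h

0.034864 kg/h


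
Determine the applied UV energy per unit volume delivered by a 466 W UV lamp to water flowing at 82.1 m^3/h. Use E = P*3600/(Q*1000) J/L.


Energy delivered per hour = 466 W * 3600 s = 1677600 J/h
Volume treated per hour = 82.1 m^3/h * 1000 = 82100 L/h
dose = 1677600 / 82100 = 20.4336 J/L

20.4336 J/L


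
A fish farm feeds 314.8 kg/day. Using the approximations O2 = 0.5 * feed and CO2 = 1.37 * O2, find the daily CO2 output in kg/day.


O2 = 314.8 * 0.5 = 157.4
CO2 = 157.4 * 1.37 = 215.638

215.638 kg/day


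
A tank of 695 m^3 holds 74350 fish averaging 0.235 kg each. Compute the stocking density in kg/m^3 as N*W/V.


Total biomass = 74350 fish * 0.235 kg = 17472.25 kg
Density = total biomass / volume = 17472.25 / 695 = 25.1399 kg/m^3

25.1399 kg/m^3


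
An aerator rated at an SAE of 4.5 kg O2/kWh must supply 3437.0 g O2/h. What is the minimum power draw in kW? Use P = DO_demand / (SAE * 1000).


SAE in g O2/kWh = 4.5 * 1000 = 4500 g/kWh
P = DO_demand / SAE_g = 3437.0 / 4500 = 0.763778 kW

0.763778 kW


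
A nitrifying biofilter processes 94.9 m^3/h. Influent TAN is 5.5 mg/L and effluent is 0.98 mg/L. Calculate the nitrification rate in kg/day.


Concentration drop: TAN_in - TAN_out = 5.5 - 0.98 = 4.52 mg/L
Hourly TAN removed = Q * dTAN = 94.9 m^3/h * 4.52 mg/L = 428.948 g/h  (m^3/h * mg/L = g/h)
Daily TAN removed = 428.948 * 24 = 10294.752 g/day
Convert to kg/day: 10294.752 / 1000 = 10.294752 kg/day

10.294752 kg/day


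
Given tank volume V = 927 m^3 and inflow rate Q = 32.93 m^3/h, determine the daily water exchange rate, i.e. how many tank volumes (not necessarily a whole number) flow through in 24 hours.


Daily flow volume = 32.93 m^3/h * 24 h = 790.32 m^3/day
Exchanges = daily flow / tank volume = 790.32 / 927 = 0.852557 exchanges/day

0.852557 exchanges/day


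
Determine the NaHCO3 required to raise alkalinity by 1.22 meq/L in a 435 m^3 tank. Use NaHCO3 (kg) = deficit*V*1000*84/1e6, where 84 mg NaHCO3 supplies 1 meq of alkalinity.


Tank volume in L = 435 m^3 * 1000 = 435000 L
Total meq required = 1.22 meq/L * 435000 L = 530700 meq
NaHCO3 mass = 530700 meq * 84 mg/meq / 1e6 = 44.5788 kg

44.5788 kg


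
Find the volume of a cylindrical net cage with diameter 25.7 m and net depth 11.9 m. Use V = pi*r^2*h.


r = d/2 = 25.7/2 = 12.85 m
Base area = pi*r^2 = pi*12.85^2 = 518.74763 m^2
Volume = 518.74763 * 11.9 = 6173.1 m^3

6173.1 m^3


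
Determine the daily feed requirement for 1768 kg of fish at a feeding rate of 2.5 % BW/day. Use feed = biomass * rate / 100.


Feeding rate fraction = 2.5% / 100 = 0.025
Daily feed = 1768 kg * 0.025 = 44.2 kg/day

44.2 kg/day


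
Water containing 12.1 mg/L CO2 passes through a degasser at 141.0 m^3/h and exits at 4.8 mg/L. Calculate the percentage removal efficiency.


CO2_out / CO2_in = 4.8 / 12.1 = 0.39669421
Fraction remaining = 0.39669421
efficiency = (1 - 0.39669421) * 100 = 60.3306 %

60.3306 %


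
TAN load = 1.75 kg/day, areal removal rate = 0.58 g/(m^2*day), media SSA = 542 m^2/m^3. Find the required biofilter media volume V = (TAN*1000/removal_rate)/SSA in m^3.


A = 1.75*1000 / 0.58 = 3017.2414 m^2
V = 3017.2414 / 542 = 5.56687

5.56687 m^3


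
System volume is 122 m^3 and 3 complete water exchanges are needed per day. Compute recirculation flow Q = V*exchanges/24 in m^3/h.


Daily recirculation volume = 122 m^3 * 3 = 366 m^3/day
Flow rate Q = daily volume / 24 h = 366 / 24 = 15.25 m^3/h

15.25 m^3/h


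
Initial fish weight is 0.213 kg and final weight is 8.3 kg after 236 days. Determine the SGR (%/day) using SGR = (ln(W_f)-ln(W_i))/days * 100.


ln(W_f) = ln(8.3) = 2.1162555
ln(W_i) = ln(0.213) = -1.5464631
ln(W_f) - ln(W_i) = 2.1162555 - -1.5464631 = 3.6627186
SGR = 3.6627186 / 236 * 100 = 1.552 %/day

1.552 %/day


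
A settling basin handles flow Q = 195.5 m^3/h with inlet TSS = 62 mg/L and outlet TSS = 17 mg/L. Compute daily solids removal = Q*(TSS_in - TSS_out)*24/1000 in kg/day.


Concentration drop: TSS_in - TSS_out = 62 - 17 = 45 mg/L
Hourly solids removed = Q * dTSS = 195.5 m^3/h * 45 mg/L = 8797.5 g/h  (m^3/h * mg/L = g/h)
Daily solids removed = 8797.5 * 24 = 211140 g/day
Convert g to kg: 211140 / 1000 = 211.14 kg/day

211.14 kg/day


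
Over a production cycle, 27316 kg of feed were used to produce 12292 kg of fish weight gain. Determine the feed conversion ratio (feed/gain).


FCR = feed consumed / weight gained
FCR = 27316 kg / 12292 kg = 2.22226

2.22226


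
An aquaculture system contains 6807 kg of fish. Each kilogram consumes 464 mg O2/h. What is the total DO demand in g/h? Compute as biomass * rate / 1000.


Total O2 consumption (mg/h) = 6807 kg * 464 mg/(kg*h) = 3158448 mg/h
Convert to g/h: 3158448 / 1000 = 3158.448 g/h

3158.448 g/h


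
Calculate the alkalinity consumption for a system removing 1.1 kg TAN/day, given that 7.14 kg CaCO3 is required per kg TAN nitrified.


Alkalinity factor: 7.14 kg CaCO3 consumed per kg TAN nitrified
alk = 1.1 kg TAN * 7.14 = 7.854 kg CaCO3/day

7.854 kg CaCO3/day


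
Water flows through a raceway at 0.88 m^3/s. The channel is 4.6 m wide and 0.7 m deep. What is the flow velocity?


Cross-sectional area = W * d = 4.6 * 0.7 = 3.22 m^2
Velocity = Q / A = 0.88 / 3.22 = 0.273292 m/s

0.273292 m/s


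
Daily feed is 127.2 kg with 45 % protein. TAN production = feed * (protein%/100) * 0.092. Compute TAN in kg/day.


Protein in feed = 127.2 * 45/100 = 57.24 kg/day
TAN = protein * 0.092 = 57.24 * 0.092 = 5.26608 kg/day

5.26608 kg/day


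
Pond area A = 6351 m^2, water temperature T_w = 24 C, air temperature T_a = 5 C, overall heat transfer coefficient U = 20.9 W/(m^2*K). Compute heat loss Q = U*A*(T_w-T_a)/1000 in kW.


Temperature difference dT = 24 - 5 = 19 K
Heat loss (W) = U * A * dT = 20.9 * 6351 * 19 = 2521982.1 W
Convert to kW: 2521982.1 / 1000 = 2521.9821 kW

2521.9821 kW


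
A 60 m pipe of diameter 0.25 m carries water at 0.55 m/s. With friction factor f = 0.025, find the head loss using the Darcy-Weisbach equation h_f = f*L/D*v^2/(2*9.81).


v^2 = 0.55^2 = 0.3025 m^2/s^2
L/D = 60/0.25 = 240
h_f = f*(L/D)*v^2/(2g) = 0.025 * 240 * 0.3025 / 19.62 = 0.0925076 m

0.0925076 m


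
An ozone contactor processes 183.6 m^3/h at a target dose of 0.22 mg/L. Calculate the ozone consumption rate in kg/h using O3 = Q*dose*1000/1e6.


O3 demand (mg/h) = Q * dose * 1000 = 183.6 * 0.22 * 1000 = 40392 mg/h
Convert mg to kg: 40392 / 1e6 = 0.040392 kg/h

0.040392 kg/h


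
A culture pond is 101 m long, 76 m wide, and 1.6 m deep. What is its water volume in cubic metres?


Base area = L * W = 101 * 76 = 7676 m^2
Volume = area * depth = 7676 * 1.6 = 12281.6 m^3

12281.6 m^3


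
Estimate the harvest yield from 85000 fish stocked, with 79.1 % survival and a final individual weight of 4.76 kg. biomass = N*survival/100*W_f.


Survivors = 85000 * 79.1/100 = 67235 fish
Harvest biomass = survivors * W_f = 67235 * 4.76 = 320038.6 kg

320038.6 kg


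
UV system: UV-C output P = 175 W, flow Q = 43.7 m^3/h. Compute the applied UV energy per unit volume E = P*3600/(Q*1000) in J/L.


Energy delivered per hour = 175 W * 3600 s = 630000 J/h
Volume treated per hour = 43.7 m^3/h * 1000 = 43700 L/h
dose = 630000 / 43700 = 14.4165 J/L

14.4165 J/L


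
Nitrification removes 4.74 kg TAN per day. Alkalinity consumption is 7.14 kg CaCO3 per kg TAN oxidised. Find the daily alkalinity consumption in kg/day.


Alkalinity factor: 7.14 kg CaCO3 consumed per kg TAN nitrified
alk = 4.74 kg TAN * 7.14 = 33.8436 kg CaCO3/day

33.8436 kg CaCO3/day


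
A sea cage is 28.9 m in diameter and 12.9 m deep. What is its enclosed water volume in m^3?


r = d/2 = 28.9/2 = 14.45 m
Base area = pi*r^2 = pi*14.45^2 = 655.9724 m^2
Volume = 655.9724 * 12.9 = 8462.04 m^3

8462.04 m^3


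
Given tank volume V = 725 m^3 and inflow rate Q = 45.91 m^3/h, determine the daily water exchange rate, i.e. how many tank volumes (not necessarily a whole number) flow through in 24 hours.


Daily flow volume = 45.91 m^3/h * 24 h = 1101.84 m^3/day
Exchanges = daily flow / tank volume = 1101.84 / 725 = 1.51978 exchanges/day

1.51978 exchanges/day


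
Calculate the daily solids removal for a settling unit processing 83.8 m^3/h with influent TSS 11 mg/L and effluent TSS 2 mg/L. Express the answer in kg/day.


Concentration drop: TSS_in - TSS_out = 11 - 2 = 9 mg/L
Hourly solids removed = Q * dTSS = 83.8 m^3/h * 9 mg/L = 754.2 g/h  (m^3/h * mg/L = g/h)
Daily solids removed = 754.2 * 24 = 18100.8 g/day
Convert g to kg: 18100.8 / 1000 = 18.1008 kg/day

18.1008 kg/day


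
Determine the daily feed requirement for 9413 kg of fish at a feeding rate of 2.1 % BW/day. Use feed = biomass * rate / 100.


Feeding rate fraction = 2.1% / 100 = 0.021
Daily feed = 9413 kg * 0.021 = 197.673 kg/day

197.673 kg/day


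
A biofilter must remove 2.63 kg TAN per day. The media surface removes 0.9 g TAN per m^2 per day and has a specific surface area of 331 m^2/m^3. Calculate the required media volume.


A = 2.63*1000 / 0.9 = 2922.2222 m^2
V = 2922.2222 / 331 = 8.82847

8.82847 m^3


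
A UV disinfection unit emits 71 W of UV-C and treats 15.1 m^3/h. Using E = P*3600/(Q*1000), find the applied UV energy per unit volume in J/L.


Energy delivered per hour = 71 W * 3600 s = 255600 J/h
Volume treated per hour = 15.1 m^3/h * 1000 = 15100 L/h
dose = 255600 / 15100 = 16.9272 J/L

16.9272 J/L


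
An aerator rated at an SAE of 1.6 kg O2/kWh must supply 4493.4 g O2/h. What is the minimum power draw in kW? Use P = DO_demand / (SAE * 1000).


SAE in g O2/kWh = 1.6 * 1000 = 1600 g/kWh
P = DO_demand / SAE_g = 4493.4 / 1600 = 2.80837 kW

2.80837 kW


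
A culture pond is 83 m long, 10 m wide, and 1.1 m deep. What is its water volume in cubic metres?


Base area = L * W = 83 * 10 = 830 m^2
Volume = area * depth = 830 * 1.1 = 913 m^3

913 m^3


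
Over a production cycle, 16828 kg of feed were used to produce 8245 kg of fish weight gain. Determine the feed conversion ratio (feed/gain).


FCR = feed consumed / weight gained
FCR = 16828 kg / 8245 kg = 2.04099

2.04099
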